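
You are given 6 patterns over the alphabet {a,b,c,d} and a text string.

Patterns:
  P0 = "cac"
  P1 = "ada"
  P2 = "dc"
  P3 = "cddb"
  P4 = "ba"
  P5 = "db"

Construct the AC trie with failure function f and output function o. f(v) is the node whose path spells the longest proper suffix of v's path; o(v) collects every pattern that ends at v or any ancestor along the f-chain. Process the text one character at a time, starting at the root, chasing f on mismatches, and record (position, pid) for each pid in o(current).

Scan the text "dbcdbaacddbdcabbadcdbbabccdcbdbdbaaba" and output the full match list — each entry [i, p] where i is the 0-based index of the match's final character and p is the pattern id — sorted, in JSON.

Construct AC machine:
Trie (insert patterns):
  n0 'ε': a→4 b→12 c→1 d→7
  n1 'c': a→2 d→9
  n2 'ca': c→3
  n3 'cac': ·  [P0 ends]
  n4 'a': d→5
  n5 'ad': a→6
  n6 'ada': ·  [P1 ends]
  n7 'd': b→14 c→8
  n8 'dc': ·  [P2 ends]
  n9 'cd': d→10
  n10 'cdd': b→11
  n11 'cddb': ·  [P3 ends]
  n12 'b': a→13
  n13 'ba': ·  [P4 ends]
  n14 'db': ·  [P5 ends]

BFS fail/out derivation:
  n1('c'): parent n0 fail=0; on 'c' 0 → fail=0;  out ∅∪∅=∅
  n4('a'): parent n0 fail=0; on 'a' 0 → fail=0;  out ∅∪∅=∅
  n7('d'): parent n0 fail=0; on 'd' 0 → fail=0;  out ∅∪∅=∅
  n12('b'): parent n0 fail=0; on 'b' 0 → fail=0;  out ∅∪∅=∅
  n2('ca'): parent n1 fail=0; on 'a' 0 → fail=4;  out ∅∪∅=∅
  n5('ad'): parent n4 fail=0; on 'd' 0 → fail=7;  out ∅∪∅=∅
  n8('dc'): parent n7 fail=0; on 'c' 0 → fail=1;  out {2}∪∅={2}
  n9('cd'): parent n1 fail=0; on 'd' 0 → fail=7;  out ∅∪∅=∅
  n13('ba'): parent n12 fail=0; on 'a' 0 → fail=4;  out {4}∪∅={4}
  n14('db'): parent n7 fail=0; on 'b' 0 → fail=12;  out {5}∪∅={5}
  n3('cac'): parent n2 fail=4; on 'c' 4→0 → fail=1;  out {0}∪∅={0}
  n6('ada'): parent n5 fail=7; on 'a' 7→0 → fail=4;  out {1}∪∅={1}
  n10('cdd'): parent n9 fail=7; on 'd' 7→0 → fail=7;  out ∅∪∅=∅
  n11('cddb'): parent n10 fail=7; on 'b' 7 → fail=14;  out {3}∪{5}={3,5}

Scan:
[0] read 'd'  n0⇒n7
[1] read 'b'  n7⇒n14  emit P5@[0:1]
[2] read 'c'  n14⇒n1 ·f
[3] read 'd'  n1⇒n9
[4] read 'b'  n9⇒n14 ·f  emit P5@[3:4]
[5] read 'a'  n14⇒n13 ·f  emit P4@[4:5]
[6] read 'a'  n13⇒n4 ·f
[7] read 'c'  n4⇒n1 ·f
[8] read 'd'  n1⇒n9
[9] read 'd'  n9⇒n10
[10] read 'b'  n10⇒n11  emit P3@[7:10],P5@[9:10]
[11] read 'd'  n11⇒n7 ·f
[12] read 'c'  n7⇒n8  emit P2@[11:12]
[13] read 'a'  n8⇒n2 ·f
[14] read 'b'  n2⇒n12 ·f
[15] read 'b'  n12⇒n12 ·f
[16] read 'a'  n12⇒n13  emit P4@[15:16]
[17] read 'd'  n13⇒n5 ·f
[18] read 'c'  n5⇒n8 ·f  emit P2@[17:18]
[19] read 'd'  n8⇒n9 ·f
[20] read 'b'  n9⇒n14 ·f  emit P5@[19:20]
[21] read 'b'  n14⇒n12 ·f
[22] read 'a'  n12⇒n13  emit P4@[21:22]
[23] read 'b'  n13⇒n12 ·f
[24] read 'c'  n12⇒n1 ·f
[25] read 'c'  n1⇒n1 ·f
[26] read 'd'  n1⇒n9
[27] read 'c'  n9⇒n8 ·f  emit P2@[26:27]
[28] read 'b'  n8⇒n12 ·f
[29] read 'd'  n12⇒n7 ·f
[30] read 'b'  n7⇒n14  emit P5@[29:30]
[31] read 'd'  n14⇒n7 ·f
[32] read 'b'  n7⇒n14  emit P5@[31:32]
[33] read 'a'  n14⇒n13 ·f  emit P4@[32:33]
[34] read 'a'  n13⇒n4 ·f
[35] read 'b'  n4⇒n12 ·f
[36] read 'a'  n12⇒n13  emit P4@[35:36]

Matches: [[1,5],[4,5],[5,4],[10,3],[10,5],[12,2],[16,4],[18,2],[20,5],[22,4],[27,2],[30,5],[32,5],[33,4],[36,4]]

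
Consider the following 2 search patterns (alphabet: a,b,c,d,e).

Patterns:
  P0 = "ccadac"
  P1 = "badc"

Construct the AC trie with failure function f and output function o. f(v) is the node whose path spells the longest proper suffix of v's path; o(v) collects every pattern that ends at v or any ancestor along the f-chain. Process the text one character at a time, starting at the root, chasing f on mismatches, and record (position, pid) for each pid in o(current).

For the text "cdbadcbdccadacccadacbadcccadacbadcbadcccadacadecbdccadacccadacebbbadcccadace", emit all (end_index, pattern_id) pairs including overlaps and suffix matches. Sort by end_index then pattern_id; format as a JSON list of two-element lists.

Build automaton:
Trie nodes:
  n0 'ε': b→7 c→1
  n1 'c': c→2
  n2 'cc': a→3
  n3 'cca': d→4
  n4 'ccad': a→5
  n5 'ccada': c→6
  n6 'ccadac': ·  [P0 ends]
  n7 'b': a→8
  n8 'ba': d→9
  n9 'bad': c→10
  n10 'badc': ·  [P1 ends]

BFS fail/out derivation:
  n1('c'): parent n0 fail=0; on 'c' 0 → fail=0;  out ∅∪∅=∅
  n7('b'): parent n0 fail=0; on 'b' 0 → fail=0;  out ∅∪∅=∅
  n2('cc'): parent n1 fail=0; on 'c' 0 → fail=1;  out ∅∪∅=∅
  n8('ba'): parent n7 fail=0; on 'a' 0 → fail=0;  out ∅∪∅=∅
  n3('cca'): parent n2 fail=1; on 'a' 1→0 → fail=0;  out ∅∪∅=∅
  n9('bad'): parent n8 fail=0; on 'd' 0 → fail=0;  out ∅∪∅=∅
  n4('ccad'): parent n3 fail=0; on 'd' 0 → fail=0;  out ∅∪∅=∅
  n10('badc'): parent n9 fail=0; on 'c' 0 → fail=1;  out {1}∪∅={1}
  n5('ccada'): parent n4 fail=0; on 'a' 0 → fail=0;  out ∅∪∅=∅
  n6('ccadac'): parent n5 fail=0; on 'c' 0 → fail=1;  out {0}∪∅={0}

Scan:
pos 0 'c': at 1
pos 1 'd': at 0 ·f
pos 2 'b': at 7
pos 3 'a': at 8
pos 4 'd': at 9
pos 5 'c': at 10  → match P1@[2:5]
pos 6 'b': at 7 ·f
pos 7 'd': at 0 ·f
pos 8 'c': at 1
pos 9 'c': at 2
pos 10 'a': at 3
pos 11 'd': at 4
pos 12 'a': at 5
pos 13 'c': at 6  → match P0@[8:13]
pos 14 'c': at 2 ·f
pos 15 'c': at 2 ·f
pos 16 'a': at 3
pos 17 'd': at 4
pos 18 'a': at 5
pos 19 'c': at 6  → match P0@[14:19]
pos 20 'b': at 7 ·f
pos 21 'a': at 8
pos 22 'd': at 9
pos 23 'c': at 10  → match P1@[20:23]
pos 24 'c': at 2 ·f
pos 25 'c': at 2 ·f
pos 26 'a': at 3
pos 27 'd': at 4
pos 28 'a': at 5
pos 29 'c': at 6  → match P0@[24:29]
pos 30 'b': at 7 ·f
pos 31 'a': at 8
pos 32 'd': at 9
pos 33 'c': at 10  → match P1@[30:33]
pos 34 'b': at 7 ·f
pos 35 'a': at 8
pos 36 'd': at 9
pos 37 'c': at 10  → match P1@[34:37]
pos 38 'c': at 2 ·f
pos 39 'c': at 2 ·f
pos 40 'a': at 3
pos 41 'd': at 4
pos 42 'a': at 5
pos 43 'c': at 6  → match P0@[38:43]
pos 44 'a': at 0 ·f
pos 45 'd': at 0
pos 46 'e': at 0
pos 47 'c': at 1
pos 48 'b': at 7 ·f
pos 49 'd': at 0 ·f
pos 50 'c': at 1
pos 51 'c': at 2
pos 52 'a': at 3
pos 53 'd': at 4
pos 54 'a': at 5
pos 55 'c': at 6  → match P0@[50:55]
pos 56 'c': at 2 ·f
pos 57 'c': at 2 ·f
pos 58 'a': at 3
pos 59 'd': at 4
pos 60 'a': at 5
pos 61 'c': at 6  → match P0@[56:61]
pos 62 'e': at 0 ·f
pos 63 'b': at 7
pos 64 'b': at 7 ·f
pos 65 'b': at 7 ·f
pos 66 'a': at 8
pos 67 'd': at 9
pos 68 'c': at 10  → match P1@[65:68]
pos 69 'c': at 2 ·f
pos 70 'c': at 2 ·f
pos 71 'a': at 3
pos 72 'd': at 4
pos 73 'a': at 5
pos 74 'c': at 6  → match P0@[69:74]
pos 75 'e': at 0 ·f

All matches (sorted): [[5,1],[13,0],[19,0],[23,1],[29,0],[33,1],[37,1],[43,0],[55,0],[61,0],[68,1],[74,0]]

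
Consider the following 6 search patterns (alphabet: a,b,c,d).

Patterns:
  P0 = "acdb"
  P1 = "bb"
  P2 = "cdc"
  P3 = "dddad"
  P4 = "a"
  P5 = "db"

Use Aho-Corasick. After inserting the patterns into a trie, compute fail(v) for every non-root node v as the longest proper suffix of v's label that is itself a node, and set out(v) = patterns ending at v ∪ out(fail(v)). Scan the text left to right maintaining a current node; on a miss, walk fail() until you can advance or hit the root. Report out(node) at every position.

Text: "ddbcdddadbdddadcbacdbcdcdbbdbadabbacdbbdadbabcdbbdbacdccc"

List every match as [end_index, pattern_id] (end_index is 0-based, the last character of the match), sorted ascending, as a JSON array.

Build:
Trie nodes:
  0='ε' goto a→1 b→5 c→7 d→10
  1='a' goto c→2  [P4 ends]
  2='ac' goto d→3
  3='acd' goto b→4
  4='acdb' goto ·  [P0 ends]
  5='b' goto b→6
  6='bb' goto ·  [P1 ends]
  7='c' goto d→8
  8='cd' goto c→9
  9='cdc' goto ·  [P2 ends]
  10='d' goto b→15 d→11
  11='dd' goto d→12
  12='ddd' goto a→13
  13='ddda' goto d→14
  14='dddad' goto ·  [P3 ends]
  15='db' goto ·  [P5 ends]

BFS fail/out derivation:
  fail(1) 'a': from fail(0)=0 chase 'a': 0 ⇒ 0;  out={4}∪out(0)={4}
  fail(5) 'b': from fail(0)=0 chase 'b': 0 ⇒ 0;  out=∅∪out(0)=∅
  fail(7) 'c': from fail(0)=0 chase 'c': 0 ⇒ 0;  out=∅∪out(0)=∅
  fail(10) 'd': from fail(0)=0 chase 'd': 0 ⇒ 0;  out=∅∪out(0)=∅
  fail(2) 'ac': from fail(1)=0 chase 'c': 0 ⇒ 7;  out=∅∪out(7)=∅
  fail(6) 'bb': from fail(5)=0 chase 'b': 0 ⇒ 5;  out={1}∪out(5)={1}
  fail(8) 'cd': from fail(7)=0 chase 'd': 0 ⇒ 10;  out=∅∪out(10)=∅
  fail(11) 'dd': from fail(10)=0 chase 'd': 0 ⇒ 10;  out=∅∪out(10)=∅
  fail(15) 'db': from fail(10)=0 chase 'b': 0 ⇒ 5;  out={5}∪out(5)={5}
  fail(3) 'acd': from fail(2)=7 chase 'd': 7 ⇒ 8;  out=∅∪out(8)=∅
  fail(9) 'cdc': from fail(8)=10 chase 'c': 10→0 ⇒ 7;  out={2}∪out(7)={2}
  fail(12) 'ddd': from fail(11)=10 chase 'd': 10 ⇒ 11;  out=∅∪out(11)=∅
  fail(4) 'acdb': from fail(3)=8 chase 'b': 8→10 ⇒ 15;  out={0}∪out(15)={0,5}
  fail(13) 'ddda': from fail(12)=11 chase 'a': 11→10→0 ⇒ 1;  out=∅∪out(1)={4}
  fail(14) 'dddad': from fail(13)=1 chase 'd': 1→0 ⇒ 10;  out={3}∪out(10)={3}

Scan:
[0] read 'd'  n0⇒n10
[1] read 'd'  n10⇒n11
[2] read 'b'  n11⇒n15 (via fail)  ** P5@[1:2]
[3] read 'c'  n15⇒n7 (via fail)
[4] read 'd'  n7⇒n8
[5] read 'd'  n8⇒n11 (via fail)
[6] read 'd'  n11⇒n12
[7] read 'a'  n12⇒n13  ** P4@[7:7]
[8] read 'd'  n13⇒n14  ** P3@[4:8]
[9] read 'b'  n14⇒n15 (via fail)  ** P5@[8:9]
[10] read 'd'  n15⇒n10 (via fail)
[11] read 'd'  n10⇒n11
[12] read 'd'  n11⇒n12
[13] read 'a'  n12⇒n13  ** P4@[13:13]
[14] read 'd'  n13⇒n14  ** P3@[10:14]
[15] read 'c'  n14⇒n7 (via fail)
[16] read 'b'  n7⇒n5 (via fail)
[17] read 'a'  n5⇒n1 (via fail)  ** P4@[17:17]
[18] read 'c'  n1⇒n2
[19] read 'd'  n2⇒n3
[20] read 'b'  n3⇒n4  ** P0@[17:20],P5@[19:20]
[21] read 'c'  n4⇒n7 (via fail)
[22] read 'd'  n7⇒n8
[23] read 'c'  n8⇒n9  ** P2@[21:23]
[24] read 'd'  n9⇒n8 (via fail)
[25] read 'b'  n8⇒n15 (via fail)  ** P5@[24:25]
[26] read 'b'  n15⇒n6 (via fail)  ** P1@[25:26]
[27] read 'd'  n6⇒n10 (via fail)
[28] read 'b'  n10⇒n15  ** P5@[27:28]
[29] read 'a'  n15⇒n1 (via fail)  ** P4@[29:29]
[30] read 'd'  n1⇒n10 (via fail)
[31] read 'a'  n10⇒n1 (via fail)  ** P4@[31:31]
[32] read 'b'  n1⇒n5 (via fail)
[33] read 'b'  n5⇒n6  ** P1@[32:33]
[34] read 'a'  n6⇒n1 (via fail)  ** P4@[34:34]
[35] read 'c'  n1⇒n2
[36] read 'd'  n2⇒n3
[37] read 'b'  n3⇒n4  ** P0@[34:37],P5@[36:37]
[38] read 'b'  n4⇒n6 (via fail)  ** P1@[37:38]
[39] read 'd'  n6⇒n10 (via fail)
[40] read 'a'  n10⇒n1 (via fail)  ** P4@[40:40]
[41] read 'd'  n1⇒n10 (via fail)
[42] read 'b'  n10⇒n15  ** P5@[41:42]
[43] read 'a'  n15⇒n1 (via fail)  ** P4@[43:43]
[44] read 'b'  n1⇒n5 (via fail)
[45] read 'c'  n5⇒n7 (via fail)
[46] read 'd'  n7⇒n8
[47] read 'b'  n8⇒n15 (via fail)  ** P5@[46:47]
[48] read 'b'  n15⇒n6 (via fail)  ** P1@[47:48]
[49] read 'd'  n6⇒n10 (via fail)
[50] read 'b'  n10⇒n15  ** P5@[49:50]
[51] read 'a'  n15⇒n1 (via fail)  ** P4@[51:51]
[52] read 'c'  n1⇒n2
[53] read 'd'  n2⇒n3
[54] read 'c'  n3⇒n9 (via fail)  ** P2@[52:54]
[55] read 'c'  n9⇒n7 (via fail)
[56] read 'c'  n7⇒n7 (via fail)

Matches: [[2,5],[7,4],[8,3],[9,5],[13,4],[14,3],[17,4],[20,0],[20,5],[23,2],[25,5],[26,1],[28,5],[29,4],[31,4],[33,1],[34,4],[37,0],[37,5],[38,1],[40,4],[42,5],[43,4],[47,5],[48,1],[50,5],[51,4],[54,2]]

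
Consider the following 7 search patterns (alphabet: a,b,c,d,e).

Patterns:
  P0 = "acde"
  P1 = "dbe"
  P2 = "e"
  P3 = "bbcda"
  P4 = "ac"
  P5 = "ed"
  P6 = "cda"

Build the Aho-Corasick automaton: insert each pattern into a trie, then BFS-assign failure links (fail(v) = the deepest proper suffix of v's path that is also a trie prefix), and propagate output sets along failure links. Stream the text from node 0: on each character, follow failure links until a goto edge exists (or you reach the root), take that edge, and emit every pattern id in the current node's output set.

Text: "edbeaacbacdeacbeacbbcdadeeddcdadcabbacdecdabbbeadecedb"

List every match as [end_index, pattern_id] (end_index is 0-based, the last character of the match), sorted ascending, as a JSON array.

Construct AC machine:
Trie (insert patterns):
  n0 'ε': a→1 b→9 c→15 d→5 e→8
  n1 'a': c→2
  n2 'ac': d→3  [P4 ends]
  n3 'acd': e→4
  n4 'acde': ·  [P0 ends]
  n5 'd': b→6
  n6 'db': e→7
  n7 'dbe': ·  [P1 ends]
  n8 'e': d→14  [P2 ends]
  n9 'b': b→10
  n10 'bb': c→11
  n11 'bbc': d→12
  n12 'bbcd': a→13
  n13 'bbcda': ·  [P3 ends]
  n14 'ed': ·  [P5 ends]
  n15 'c': d→16
  n16 'cd': a→17
  n17 'cda': ·  [P6 ends]

BFS fail/out derivation:
  n1('a'): parent n0 fail=0; on 'a' 0 → fail=0;  out ∅∪∅=∅
  n5('d'): parent n0 fail=0; on 'd' 0 → fail=0;  out ∅∪∅=∅
  n8('e'): parent n0 fail=0; on 'e' 0 → fail=0;  out {2}∪∅={2}
  n9('b'): parent n0 fail=0; on 'b' 0 → fail=0;  out ∅∪∅=∅
  n15('c'): parent n0 fail=0; on 'c' 0 → fail=0;  out ∅∪∅=∅
  n2('ac'): parent n1 fail=0; on 'c' 0 → fail=15;  out {4}∪∅={4}
  n6('db'): parent n5 fail=0; on 'b' 0 → fail=9;  out ∅∪∅=∅
  n10('bb'): parent n9 fail=0; on 'b' 0 → fail=9;  out ∅∪∅=∅
  n14('ed'): parent n8 fail=0; on 'd' 0 → fail=5;  out {5}∪∅={5}
  n16('cd'): parent n15 fail=0; on 'd' 0 → fail=5;  out ∅∪∅=∅
  n3('acd'): parent n2 fail=15; on 'd' 15 → fail=16;  out ∅∪∅=∅
  n7('dbe'): parent n6 fail=9; on 'e' 9→0 → fail=8;  out {1}∪{2}={1,2}
  n11('bbc'): parent n10 fail=9; on 'c' 9→0 → fail=15;  out ∅∪∅=∅
  n17('cda'): parent n16 fail=5; on 'a' 5→0 → fail=1;  out {6}∪∅={6}
  n4('acde'): parent n3 fail=16; on 'e' 16→5→0 → fail=8;  out {0}∪{2}={0,2}
  n12('bbcd'): parent n11 fail=15; on 'd' 15 → fail=16;  out ∅∪∅=∅
  n13('bbcda'): parent n12 fail=16; on 'a' 16 → fail=17;  out {3}∪{6}={3,6}

Scan:
[0] read 'e'  n0⇒n8  ** P2@[0:0]
[1] read 'd'  n8⇒n14  ** P5@[0:1]
[2] read 'b'  n14⇒n6 ·f
[3] read 'e'  n6⇒n7  ** P1@[1:3],P2@[3:3]
[4] read 'a'  n7⇒n1 ·f
[5] read 'a'  n1⇒n1 ·f
[6] read 'c'  n1⇒n2  ** P4@[5:6]
[7] read 'b'  n2⇒n9 ·f
[8] read 'a'  n9⇒n1 ·f
[9] read 'c'  n1⇒n2  ** P4@[8:9]
[10] read 'd'  n2⇒n3
[11] read 'e'  n3⇒n4  ** P0@[8:11],P2@[11:11]
[12] read 'a'  n4⇒n1 ·f
[13] read 'c'  n1⇒n2  ** P4@[12:13]
[14] read 'b'  n2⇒n9 ·f
[15] read 'e'  n9⇒n8 ·f  ** P2@[15:15]
[16] read 'a'  n8⇒n1 ·f
[17] read 'c'  n1⇒n2  ** P4@[16:17]
[18] read 'b'  n2⇒n9 ·f
[19] read 'b'  n9⇒n10
[20] read 'c'  n10⇒n11
[21] read 'd'  n11⇒n12
[22] read 'a'  n12⇒n13  ** P3@[18:22],P6@[20:22]
[23] read 'd'  n13⇒n5 ·f
[24] read 'e'  n5⇒n8 ·f  ** P2@[24:24]
[25] read 'e'  n8⇒n8 ·f  ** P2@[25:25]
[26] read 'd'  n8⇒n14  ** P5@[25:26]
[27] read 'd'  n14⇒n5 ·f
[28] read 'c'  n5⇒n15 ·f
[29] read 'd'  n15⇒n16
[30] read 'a'  n16⇒n17  ** P6@[28:30]
[31] read 'd'  n17⇒n5 ·f
[32] read 'c'  n5⇒n15 ·f
[33] read 'a'  n15⇒n1 ·f
[34] read 'b'  n1⇒n9 ·f
[35] read 'b'  n9⇒n10
[36] read 'a'  n10⇒n1 ·f
[37] read 'c'  n1⇒n2  ** P4@[36:37]
[38] read 'd'  n2⇒n3
[39] read 'e'  n3⇒n4  ** P0@[36:39],P2@[39:39]
[40] read 'c'  n4⇒n15 ·f
[41] read 'd'  n15⇒n16
[42] read 'a'  n16⇒n17  ** P6@[40:42]
[43] read 'b'  n17⇒n9 ·f
[44] read 'b'  n9⇒n10
[45] read 'b'  n10⇒n10 ·f
[46] read 'e'  n10⇒n8 ·f  ** P2@[46:46]
[47] read 'a'  n8⇒n1 ·f
[48] read 'd'  n1⇒n5 ·f
[49] read 'e'  n5⇒n8 ·f  ** P2@[49:49]
[50] read 'c'  n8⇒n15 ·f
[51] read 'e'  n15⇒n8 ·f  ** P2@[51:51]
[52] read 'd'  n8⇒n14  ** P5@[51:52]
[53] read 'b'  n14⇒n6 ·f

Result: [[0,2],[1,5],[3,1],[3,2],[6,4],[9,4],[11,0],[11,2],[13,4],[15,2],[17,4],[22,3],[22,6],[24,2],[25,2],[26,5],[30,6],[37,4],[39,0],[39,2],[42,6],[46,2],[49,2],[51,2],[52,5]]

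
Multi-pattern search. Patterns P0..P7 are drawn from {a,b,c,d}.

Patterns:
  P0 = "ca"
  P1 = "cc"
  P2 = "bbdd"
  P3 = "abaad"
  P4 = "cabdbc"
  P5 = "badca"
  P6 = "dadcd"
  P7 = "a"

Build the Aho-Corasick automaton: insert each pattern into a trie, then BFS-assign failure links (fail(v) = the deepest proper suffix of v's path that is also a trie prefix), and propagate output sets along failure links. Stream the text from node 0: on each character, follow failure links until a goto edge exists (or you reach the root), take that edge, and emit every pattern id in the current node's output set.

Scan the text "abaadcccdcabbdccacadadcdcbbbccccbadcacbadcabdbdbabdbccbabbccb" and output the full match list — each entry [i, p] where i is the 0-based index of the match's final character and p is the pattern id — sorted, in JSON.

Construct AC machine:
Trie nodes:
  n0 'ε': a→8 b→4 c→1 d→21
  n1 'c': a→2 c→3
  n2 'ca': b→13  ←P0
  n3 'cc': ·  ←P1
  n4 'b': a→17 b→5
  n5 'bb': d→6
  n6 'bbd': d→7
  n7 'bbdd': ·  ←P2
  n8 'a': b→9  ←P7
  n9 'ab': a→10
  n10 'aba': a→11
  n11 'abaa': d→12
  n12 'abaad': ·  ←P3
  n13 'cab': d→14
  n14 'cabd': b→15
  n15 'cabdb': c→16
  n16 'cabdbc': ·  ←P4
  n17 'ba': d→18
  n18 'bad': c→19
  n19 'badc': a→20
  n20 'badca': ·  ←P5
  n21 'd': a→22
  n22 'da': d→23
  n23 'dad': c→24
  n24 'dadc': d→25
  n25 'dadcd': ·  ←P6

BFS fail/out derivation:
  n1('c'): parent n0 fail=0; on 'c' 0 → fail=0;  out ∅∪∅=∅
  n4('b'): parent n0 fail=0; on 'b' 0 → fail=0;  out ∅∪∅=∅
  n8('a'): parent n0 fail=0; on 'a' 0 → fail=0;  out {7}∪∅={7}
  n21('d'): parent n0 fail=0; on 'd' 0 → fail=0;  out ∅∪∅=∅
  n2('ca'): parent n1 fail=0; on 'a' 0 → fail=8;  out {0}∪{7}={0,7}
  n3('cc'): parent n1 fail=0; on 'c' 0 → fail=1;  out {1}∪∅={1}
  n5('bb'): parent n4 fail=0; on 'b' 0 → fail=4;  out ∅∪∅=∅
  n9('ab'): parent n8 fail=0; on 'b' 0 → fail=4;  out ∅∪∅=∅
  n17('ba'): parent n4 fail=0; on 'a' 0 → fail=8;  out ∅∪{7}={7}
  n22('da'): parent n21 fail=0; on 'a' 0 → fail=8;  out ∅∪{7}={7}
  n6('bbd'): parent n5 fail=4; on 'd' 4→0 → fail=21;  out ∅∪∅=∅
  n10('aba'): parent n9 fail=4; on 'a' 4 → fail=17;  out ∅∪{7}={7}
  n13('cab'): parent n2 fail=8; on 'b' 8 → fail=9;  out ∅∪∅=∅
  n18('bad'): parent n17 fail=8; on 'd' 8→0 → fail=21;  out ∅∪∅=∅
  n23('dad'): parent n22 fail=8; on 'd' 8→0 → fail=21;  out ∅∪∅=∅
  n7('bbdd'): parent n6 fail=21; on 'd' 21→0 → fail=21;  out {2}∪∅={2}
  n11('abaa'): parent n10 fail=17; on 'a' 17→8→0 → fail=8;  out ∅∪{7}={7}
  n14('cabd'): parent n13 fail=9; on 'd' 9→4→0 → fail=21;  out ∅∪∅=∅
  n19('badc'): parent n18 fail=21; on 'c' 21→0 → fail=1;  out ∅∪∅=∅
  n24('dadc'): parent n23 fail=21; on 'c' 21→0 → fail=1;  out ∅∪∅=∅
  n12('abaad'): parent n11 fail=8; on 'd' 8→0 → fail=21;  out {3}∪∅={3}
  n15('cabdb'): parent n14 fail=21; on 'b' 21→0 → fail=4;  out ∅∪∅=∅
  n20('badca'): parent n19 fail=1; on 'a' 1 → fail=2;  out {5}∪{0,7}={0,5,7}
  n25('dadcd'): parent n24 fail=1; on 'd' 1→0 → fail=21;  out {6}∪∅={6}
  n16('cabdbc'): parent n15 fail=4; on 'c' 4→0 → fail=1;  out {4}∪∅={4}

Scan:
i=0 'a': node 0→8  ** P7@[0:0]
i=1 'b': node 8→9
i=2 'a': node 9→10  ** P7@[2:2]
i=3 'a': node 10→11  ** P7@[3:3]
i=4 'd': node 11→12  ** P3@[0:4]
i=5 'c': node 12→1 (via fail)
i=6 'c': node 1→3  ** P1@[5:6]
i=7 'c': node 3→3 (via fail)  ** P1@[6:7]
i=8 'd': node 3→21 (via fail)
i=9 'c': node 21→1 (via fail)
i=10 'a': node 1→2  ** P0@[9:10],P7@[10:10]
i=11 'b': node 2→13
i=12 'b': node 13→5 (via fail)
i=13 'd': node 5→6
i=14 'c': node 6→1 (via fail)
i=15 'c': node 1→3  ** P1@[14:15]
i=16 'a': node 3→2 (via fail)  ** P0@[15:16],P7@[16:16]
i=17 'c': node 2→1 (via fail)
i=18 'a': node 1→2  ** P0@[17:18],P7@[18:18]
i=19 'd': node 2→21 (via fail)
i=20 'a': node 21→22  ** P7@[20:20]
i=21 'd': node 22→23
i=22 'c': node 23→24
i=23 'd': node 24→25  ** P6@[19:23]
i=24 'c': node 25→1 (via fail)
i=25 'b': node 1→4 (via fail)
i=26 'b': node 4→5
i=27 'b': node 5→5 (via fail)
i=28 'c': node 5→1 (via fail)
i=29 'c': node 1→3  ** P1@[28:29]
i=30 'c': node 3→3 (via fail)  ** P1@[29:30]
i=31 'c': node 3→3 (via fail)  ** P1@[30:31]
i=32 'b': node 3→4 (via fail)
i=33 'a': node 4→17  ** P7@[33:33]
i=34 'd': node 17→18
i=35 'c': node 18→19
i=36 'a': node 19→20  ** P0@[35:36],P5@[32:36],P7@[36:36]
i=37 'c': node 20→1 (via fail)
i=38 'b': node 1→4 (via fail)
i=39 'a': node 4→17  ** P7@[39:39]
i=40 'd': node 17→18
i=41 'c': node 18→19
i=42 'a': node 19→20  ** P0@[41:42],P5@[38:42],P7@[42:42]
i=43 'b': node 20→13 (via fail)
i=44 'd': node 13→14
i=45 'b': node 14→15
i=46 'd': node 15→21 (via fail)
i=47 'b': node 21→4 (via fail)
i=48 'a': node 4→17  ** P7@[48:48]
i=49 'b': node 17→9 (via fail)
i=50 'd': node 9→21 (via fail)
i=51 'b': node 21→4 (via fail)
i=52 'c': node 4→1 (via fail)
i=53 'c': node 1→3  ** P1@[52:53]
i=54 'b': node 3→4 (via fail)
i=55 'a': node 4→17  ** P7@[55:55]
i=56 'b': node 17→9 (via fail)
i=57 'b': node 9→5 (via fail)
i=58 'c': node 5→1 (via fail)
i=59 'c': node 1→3  ** P1@[58:59]
i=60 'b': node 3→4 (via fail)

Result: [[0,7],[2,7],[3,7],[4,3],[6,1],[7,1],[10,0],[10,7],[15,1],[16,0],[16,7],[18,0],[18,7],[20,7],[23,6],[29,1],[30,1],[31,1],[33,7],[36,0],[36,5],[36,7],[39,7],[42,0],[42,5],[42,7],[48,7],[53,1],[55,7],[59,1]]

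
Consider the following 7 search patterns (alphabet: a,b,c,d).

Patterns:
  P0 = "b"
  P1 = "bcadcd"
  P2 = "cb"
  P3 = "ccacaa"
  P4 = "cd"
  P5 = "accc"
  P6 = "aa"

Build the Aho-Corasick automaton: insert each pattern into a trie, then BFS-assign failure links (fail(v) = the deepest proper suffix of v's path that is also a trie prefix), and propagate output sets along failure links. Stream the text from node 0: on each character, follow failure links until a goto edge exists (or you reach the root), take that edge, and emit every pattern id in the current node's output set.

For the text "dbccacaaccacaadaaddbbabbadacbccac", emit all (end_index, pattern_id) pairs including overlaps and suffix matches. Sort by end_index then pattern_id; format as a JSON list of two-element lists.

Construct AC machine:
Trie (insert patterns):
  0='ε' goto a→15 b→1 c→7
  1='b' goto c→2  [P0 ends]
  2='bc' goto a→3
  3='bca' goto d→4
  4='bcad' goto c→5
  5='bcadc' goto d→6
  6='bcadcd' goto ·  [P1 ends]
  7='c' goto b→8 c→9 d→14
  8='cb' goto ·  [P2 ends]
  9='cc' goto a→10
  10='cca' goto c→11
  11='ccac' goto a→12
  12='ccaca' goto a→13
  13='ccacaa' goto ·  [P3 ends]
  14='cd' goto ·  [P4 ends]
  15='a' goto a→19 c→16
  16='ac' goto c→17
  17='acc' goto c→18
  18='accc' goto ·  [P5 ends]
  19='aa' goto ·  [P6 ends]

BFS fail/out derivation:
  fail(1) 'b': from fail(0)=0 chase 'b': 0 ⇒ 0;  out={0}∪out(0)={0}
  fail(7) 'c': from fail(0)=0 chase 'c': 0 ⇒ 0;  out=∅∪out(0)=∅
  fail(15) 'a': from fail(0)=0 chase 'a': 0 ⇒ 0;  out=∅∪out(0)=∅
  fail(2) 'bc': from fail(1)=0 chase 'c': 0 ⇒ 7;  out=∅∪out(7)=∅
  fail(8) 'cb': from fail(7)=0 chase 'b': 0 ⇒ 1;  out={2}∪out(1)={0,2}
  fail(9) 'cc': from fail(7)=0 chase 'c': 0 ⇒ 7;  out=∅∪out(7)=∅
  fail(14) 'cd': from fail(7)=0 chase 'd': 0 ⇒ 0;  out={4}∪out(0)={4}
  fail(16) 'ac': from fail(15)=0 chase 'c': 0 ⇒ 7;  out=∅∪out(7)=∅
  fail(19) 'aa': from fail(15)=0 chase 'a': 0 ⇒ 15;  out={6}∪out(15)={6}
  fail(3) 'bca': from fail(2)=7 chase 'a': 7→0 ⇒ 15;  out=∅∪out(15)=∅
  fail(10) 'cca': from fail(9)=7 chase 'a': 7→0 ⇒ 15;  out=∅∪out(15)=∅
  fail(17) 'acc': from fail(16)=7 chase 'c': 7 ⇒ 9;  out=∅∪out(9)=∅
  fail(4) 'bcad': from fail(3)=15 chase 'd': 15→0 ⇒ 0;  out=∅∪out(0)=∅
  fail(11) 'ccac': from fail(10)=15 chase 'c': 15 ⇒ 16;  out=∅∪out(16)=∅
  fail(18) 'accc': from fail(17)=9 chase 'c': 9→7 ⇒ 9;  out={5}∪out(9)={5}
  fail(5) 'bcadc': from fail(4)=0 chase 'c': 0 ⇒ 7;  out=∅∪out(7)=∅
  fail(12) 'ccaca': from fail(11)=16 chase 'a': 16→7→0 ⇒ 15;  out=∅∪out(15)=∅
  fail(6) 'bcadcd': from fail(5)=7 chase 'd': 7 ⇒ 14;  out={1}∪out(14)={1,4}
  fail(13) 'ccacaa': from fail(12)=15 chase 'a': 15 ⇒ 19;  out={3}∪out(19)={3,6}

Scan:
i=0 'd': node 0→0
i=1 'b': node 0→1  → match P0@[1:1]
i=2 'c': node 1→2
i=3 'c': node 2→9 (fail-walked)
i=4 'a': node 9→10
i=5 'c': node 10→11
i=6 'a': node 11→12
i=7 'a': node 12→13  → match P3@[2:7],P6@[6:7]
i=8 'c': node 13→16 (fail-walked)
i=9 'c': node 16→17
i=10 'a': node 17→10 (fail-walked)
i=11 'c': node 10→11
i=12 'a': node 11→12
i=13 'a': node 12→13  → match P3@[8:13],P6@[12:13]
i=14 'd': node 13→0 (fail-walked)
i=15 'a': node 0→15
i=16 'a': node 15→19  → match P6@[15:16]
i=17 'd': node 19→0 (fail-walked)
i=18 'd': node 0→0
i=19 'b': node 0→1  → match P0@[19:19]
i=20 'b': node 1→1 (fail-walked)  → match P0@[20:20]
i=21 'a': node 1→15 (fail-walked)
i=22 'b': node 15→1 (fail-walked)  → match P0@[22:22]
i=23 'b': node 1→1 (fail-walked)  → match P0@[23:23]
i=24 'a': node 1→15 (fail-walked)
i=25 'd': node 15→0 (fail-walked)
i=26 'a': node 0→15
i=27 'c': node 15→16
i=28 'b': node 16→8 (fail-walked)  → match P0@[28:28],P2@[27:28]
i=29 'c': node 8→2 (fail-walked)
i=30 'c': node 2→9 (fail-walked)
i=31 'a': node 9→10
i=32 'c': node 10→11

Result: [[1,0],[7,3],[7,6],[13,3],[13,6],[16,6],[19,0],[20,0],[22,0],[23,0],[28,0],[28,2]]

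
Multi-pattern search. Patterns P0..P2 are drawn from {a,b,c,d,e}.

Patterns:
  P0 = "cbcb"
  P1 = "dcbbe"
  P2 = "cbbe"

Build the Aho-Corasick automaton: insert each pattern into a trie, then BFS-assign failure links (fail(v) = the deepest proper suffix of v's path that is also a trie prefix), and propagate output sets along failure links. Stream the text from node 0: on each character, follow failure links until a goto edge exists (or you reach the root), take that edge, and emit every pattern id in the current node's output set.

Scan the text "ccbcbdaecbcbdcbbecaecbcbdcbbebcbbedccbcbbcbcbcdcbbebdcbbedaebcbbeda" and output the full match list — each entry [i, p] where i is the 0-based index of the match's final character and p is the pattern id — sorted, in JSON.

Build automaton:
Trie (insert patterns):
  n0 'ε': c→1 d→5
  n1 'c': b→2
  n2 'cb': b→10 c→3
  n3 'cbc': b→4
  n4 'cbcb': ·  ←P0
  n5 'd': c→6
  n6 'dc': b→7
  n7 'dcb': b→8
  n8 'dcbb': e→9
  n9 'dcbbe': ·  ←P1
  n10 'cbb': e→11
  n11 'cbbe': ·  ←P2

BFS fail/out derivation:
  n1('c'): parent n0 fail=0; on 'c' 0 → fail=0;  out ∅∪∅=∅
  n5('d'): parent n0 fail=0; on 'd' 0 → fail=0;  out ∅∪∅=∅
  n2('cb'): parent n1 fail=0; on 'b' 0 → fail=0;  out ∅∪∅=∅
  n6('dc'): parent n5 fail=0; on 'c' 0 → fail=1;  out ∅∪∅=∅
  n3('cbc'): parent n2 fail=0; on 'c' 0 → fail=1;  out ∅∪∅=∅
  n7('dcb'): parent n6 fail=1; on 'b' 1 → fail=2;  out ∅∪∅=∅
  n10('cbb'): parent n2 fail=0; on 'b' 0 → fail=0;  out ∅∪∅=∅
  n4('cbcb'): parent n3 fail=1; on 'b' 1 → fail=2;  out {0}∪∅={0}
  n8('dcbb'): parent n7 fail=2; on 'b' 2 → fail=10;  out ∅∪∅=∅
  n11('cbbe'): parent n10 fail=0; on 'e' 0 → fail=0;  out {2}∪∅={2}
  n9('dcbbe'): parent n8 fail=10; on 'e' 10 → fail=11;  out {1}∪{2}={1,2}

Scan:
i=0 'c': node 0→1
i=1 'c': node 1→1 (fail-walked)
i=2 'b': node 1→2
i=3 'c': node 2→3
i=4 'b': node 3→4  emit P0@[1:4]
i=5 'd': node 4→5 (fail-walked)
i=6 'a': node 5→0 (fail-walked)
i=7 'e': node 0→0
i=8 'c': node 0→1
i=9 'b': node 1→2
i=10 'c': node 2→3
i=11 'b': node 3→4  emit P0@[8:11]
i=12 'd': node 4→5 (fail-walked)
i=13 'c': node 5→6
i=14 'b': node 6→7
i=15 'b': node 7→8
i=16 'e': node 8→9  emit P1@[12:16],P2@[13:16]
i=17 'c': node 9→1 (fail-walked)
i=18 'a': node 1→0 (fail-walked)
i=19 'e': node 0→0
i=20 'c': node 0→1
i=21 'b': node 1→2
i=22 'c': node 2→3
i=23 'b': node 3→4  emit P0@[20:23]
i=24 'd': node 4→5 (fail-walked)
i=25 'c': node 5→6
i=26 'b': node 6→7
i=27 'b': node 7→8
i=28 'e': node 8→9  emit P1@[24:28],P2@[25:28]
i=29 'b': node 9→0 (fail-walked)
i=30 'c': node 0→1
i=31 'b': node 1→2
i=32 'b': node 2→10
i=33 'e': node 10→11  emit P2@[30:33]
i=34 'd': node 11→5 (fail-walked)
i=35 'c': node 5→6
i=36 'c': node 6→1 (fail-walked)
i=37 'b': node 1→2
i=38 'c': node 2→3
i=39 'b': node 3→4  emit P0@[36:39]
i=40 'b': node 4→10 (fail-walked)
i=41 'c': node 10→1 (fail-walked)
i=42 'b': node 1→2
i=43 'c': node 2→3
i=44 'b': node 3→4  emit P0@[41:44]
i=45 'c': node 4→3 (fail-walked)
i=46 'd': node 3→5 (fail-walked)
i=47 'c': node 5→6
i=48 'b': node 6→7
i=49 'b': node 7→8
i=50 'e': node 8→9  emit P1@[46:50],P2@[47:50]
i=51 'b': node 9→0 (fail-walked)
i=52 'd': node 0→5
i=53 'c': node 5→6
i=54 'b': node 6→7
i=55 'b': node 7→8
i=56 'e': node 8→9  emit P1@[52:56],P2@[53:56]
i=57 'd': node 9→5 (fail-walked)
i=58 'a': node 5→0 (fail-walked)
i=59 'e': node 0→0
i=60 'b': node 0→0
i=61 'c': node 0→1
i=62 'b': node 1→2
i=63 'b': node 2→10
i=64 'e': node 10→11  emit P2@[61:64]
i=65 'd': node 11→5 (fail-walked)
i=66 'a': node 5→0 (fail-walked)

All matches (sorted): [[4,0],[11,0],[16,1],[16,2],[23,0],[28,1],[28,2],[33,2],[39,0],[44,0],[50,1],[50,2],[56,1],[56,2],[64,2]]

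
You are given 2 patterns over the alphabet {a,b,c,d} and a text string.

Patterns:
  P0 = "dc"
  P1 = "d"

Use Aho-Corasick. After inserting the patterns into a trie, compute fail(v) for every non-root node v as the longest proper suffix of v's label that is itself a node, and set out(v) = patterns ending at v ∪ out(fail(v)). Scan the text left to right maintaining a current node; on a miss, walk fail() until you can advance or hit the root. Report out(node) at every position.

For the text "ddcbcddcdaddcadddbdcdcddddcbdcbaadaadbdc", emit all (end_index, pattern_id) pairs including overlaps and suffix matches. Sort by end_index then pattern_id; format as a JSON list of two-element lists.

Build:
Trie (insert patterns):
  n0 'ε': d→1
  n1 'd': c→2  [P1 ends]
  n2 'dc': ·  [P0 ends]

Failure links (BFS by depth):
  n1('d'): parent n0 fail=0; on 'd' 0 → fail=0;  out {1}∪∅={1}
  n2('dc'): parent n1 fail=0; on 'c' 0 → fail=0;  out {0}∪∅={0}

Run:
[0] read 'd'  n0⇒n1  ** P1@[0:0]
[1] read 'd'  n1⇒n1 ·f  ** P1@[1:1]
[2] read 'c'  n1⇒n2  ** P0@[1:2]
[3] read 'b'  n2⇒n0 ·f
[4] read 'c'  n0⇒n0
[5] read 'd'  n0⇒n1  ** P1@[5:5]
[6] read 'd'  n1⇒n1 ·f  ** P1@[6:6]
[7] read 'c'  n1⇒n2  ** P0@[6:7]
[8] read 'd'  n2⇒n1 ·f  ** P1@[8:8]
[9] read 'a'  n1⇒n0 ·f
[10] read 'd'  n0⇒n1  ** P1@[10:10]
[11] read 'd'  n1⇒n1 ·f  ** P1@[11:11]
[12] read 'c'  n1⇒n2  ** P0@[11:12]
[13] read 'a'  n2⇒n0 ·f
[14] read 'd'  n0⇒n1  ** P1@[14:14]
[15] read 'd'  n1⇒n1 ·f  ** P1@[15:15]
[16] read 'd'  n1⇒n1 ·f  ** P1@[16:16]
[17] read 'b'  n1⇒n0 ·f
[18] read 'd'  n0⇒n1  ** P1@[18:18]
[19] read 'c'  n1⇒n2  ** P0@[18:19]
[20] read 'd'  n2⇒n1 ·f  ** P1@[20:20]
[21] read 'c'  n1⇒n2  ** P0@[20:21]
[22] read 'd'  n2⇒n1 ·f  ** P1@[22:22]
[23] read 'd'  n1⇒n1 ·f  ** P1@[23:23]
[24] read 'd'  n1⇒n1 ·f  ** P1@[24:24]
[25] read 'd'  n1⇒n1 ·f  ** P1@[25:25]
[26] read 'c'  n1⇒n2  ** P0@[25:26]
[27] read 'b'  n2⇒n0 ·f
[28] read 'd'  n0⇒n1  ** P1@[28:28]
[29] read 'c'  n1⇒n2  ** P0@[28:29]
[30] read 'b'  n2⇒n0 ·f
[31] read 'a'  n0⇒n0
[32] read 'a'  n0⇒n0
[33] read 'd'  n0⇒n1  ** P1@[33:33]
[34] read 'a'  n1⇒n0 ·f
[35] read 'a'  n0⇒n0
[36] read 'd'  n0⇒n1  ** P1@[36:36]
[37] read 'b'  n1⇒n0 ·f
[38] read 'd'  n0⇒n1  ** P1@[38:38]
[39] read 'c'  n1⇒n2  ** P0@[38:39]

Result: [[0,1],[1,1],[2,0],[5,1],[6,1],[7,0],[8,1],[10,1],[11,1],[12,0],[14,1],[15,1],[16,1],[18,1],[19,0],[20,1],[21,0],[22,1],[23,1],[24,1],[25,1],[26,0],[28,1],[29,0],[33,1],[36,1],[38,1],[39,0]]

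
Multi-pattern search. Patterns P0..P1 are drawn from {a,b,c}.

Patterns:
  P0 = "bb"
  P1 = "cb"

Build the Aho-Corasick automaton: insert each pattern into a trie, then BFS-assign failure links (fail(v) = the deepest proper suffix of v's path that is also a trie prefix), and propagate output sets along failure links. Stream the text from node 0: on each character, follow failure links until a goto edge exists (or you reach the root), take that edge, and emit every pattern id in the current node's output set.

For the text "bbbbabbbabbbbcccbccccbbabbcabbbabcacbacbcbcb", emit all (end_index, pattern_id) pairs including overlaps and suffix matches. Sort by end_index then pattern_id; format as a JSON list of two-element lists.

Build automaton:
Trie (insert patterns):
  n0 'ε': b→1 c→3
  n1 'b': b→2
  n2 'bb': ·  [P0 ends]
  n3 'c': b→4
  n4 'cb': ·  [P1 ends]

Failure links (BFS by depth):
  fail(1) 'b': from fail(0)=0 chase 'b': 0 ⇒ 0;  out=∅∪out(0)=∅
  fail(3) 'c': from fail(0)=0 chase 'c': 0 ⇒ 0;  out=∅∪out(0)=∅
  fail(2) 'bb': from fail(1)=0 chase 'b': 0 ⇒ 1;  out={0}∪out(1)={0}
  fail(4) 'cb': from fail(3)=0 chase 'b': 0 ⇒ 1;  out={1}∪out(1)={1}

Text stream:
i=0 'b': node 0→1
i=1 'b': node 1→2  emit P0@[0:1]
i=2 'b': node 2→2 ·f  emit P0@[1:2]
i=3 'b': node 2→2 ·f  emit P0@[2:3]
i=4 'a': node 2→0 ·f
i=5 'b': node 0→1
i=6 'b': node 1→2  emit P0@[5:6]
i=7 'b': node 2→2 ·f  emit P0@[6:7]
i=8 'a': node 2→0 ·f
i=9 'b': node 0→1
i=10 'b': node 1→2  emit P0@[9:10]
i=11 'b': node 2→2 ·f  emit P0@[10:11]
i=12 'b': node 2→2 ·f  emit P0@[11:12]
i=13 'c': node 2→3 ·f
i=14 'c': node 3→3 ·f
i=15 'c': node 3→3 ·f
i=16 'b': node 3→4  emit P1@[15:16]
i=17 'c': node 4→3 ·f
i=18 'c': node 3→3 ·f
i=19 'c': node 3→3 ·f
i=20 'c': node 3→3 ·f
i=21 'b': node 3→4  emit P1@[20:21]
i=22 'b': node 4→2 ·f  emit P0@[21:22]
i=23 'a': node 2→0 ·f
i=24 'b': node 0→1
i=25 'b': node 1→2  emit P0@[24:25]
i=26 'c': node 2→3 ·f
i=27 'a': node 3→0 ·f
i=28 'b': node 0→1
i=29 'b': node 1→2  emit P0@[28:29]
i=30 'b': node 2→2 ·f  emit P0@[29:30]
i=31 'a': node 2→0 ·f
i=32 'b': node 0→1
i=33 'c': node 1→3 ·f
i=34 'a': node 3→0 ·f
i=35 'c': node 0→3
i=36 'b': node 3→4  emit P1@[35:36]
i=37 'a': node 4→0 ·f
i=38 'c': node 0→3
i=39 'b': node 3→4  emit P1@[38:39]
i=40 'c': node 4→3 ·f
i=41 'b': node 3→4  emit P1@[40:41]
i=42 'c': node 4→3 ·f
i=43 'b': node 3→4  emit P1@[42:43]

Matches: [[1,0],[2,0],[3,0],[6,0],[7,0],[10,0],[11,0],[12,0],[16,1],[21,1],[22,0],[25,0],[29,0],[30,0],[36,1],[39,1],[41,1],[43,1]]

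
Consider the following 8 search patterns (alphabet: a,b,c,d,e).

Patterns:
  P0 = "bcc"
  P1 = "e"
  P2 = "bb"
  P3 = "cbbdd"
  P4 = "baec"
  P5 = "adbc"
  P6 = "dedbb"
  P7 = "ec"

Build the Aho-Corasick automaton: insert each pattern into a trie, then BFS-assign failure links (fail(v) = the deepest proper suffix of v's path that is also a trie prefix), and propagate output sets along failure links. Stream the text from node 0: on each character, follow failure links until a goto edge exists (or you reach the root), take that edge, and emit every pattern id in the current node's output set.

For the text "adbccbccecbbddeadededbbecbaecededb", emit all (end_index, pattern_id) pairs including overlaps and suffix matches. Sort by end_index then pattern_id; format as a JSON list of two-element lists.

Construct AC machine:
Trie nodes:
  0='ε' goto a→14 b→1 c→6 d→18 e→4
  1='b' goto a→11 b→5 c→2
  2='bc' goto c→3
  3='bcc' goto ·  [P0 ends]
  4='e' goto c→23  [P1 ends]
  5='bb' goto ·  [P2 ends]
  6='c' goto b→7
  7='cb' goto b→8
  8='cbb' goto d→9
  9='cbbd' goto d→10
  10='cbbdd' goto ·  [P3 ends]
  11='ba' goto e→12
  12='bae' goto c→13
  13='baec' goto ·  [P4 ends]
  14='a' goto d→15
  15='ad' goto b→16
  16='adb' goto c→17
  17='adbc' goto ·  [P5 ends]
  18='d' goto e→19
  19='de' goto d→20
  20='ded' goto b→21
  21='dedb' goto b→22
  22='dedbb' goto ·  [P6 ends]
  23='ec' goto ·  [P7 ends]

Failure links (BFS by depth):
  n1('b'): parent n0 fail=0; on 'b' 0 → fail=0;  out ∅∪∅=∅
  n4('e'): parent n0 fail=0; on 'e' 0 → fail=0;  out {1}∪∅={1}
  n6('c'): parent n0 fail=0; on 'c' 0 → fail=0;  out ∅∪∅=∅
  n14('a'): parent n0 fail=0; on 'a' 0 → fail=0;  out ∅∪∅=∅
  n18('d'): parent n0 fail=0; on 'd' 0 → fail=0;  out ∅∪∅=∅
  n2('bc'): parent n1 fail=0; on 'c' 0 → fail=6;  out ∅∪∅=∅
  n5('bb'): parent n1 fail=0; on 'b' 0 → fail=1;  out {2}∪∅={2}
  n7('cb'): parent n6 fail=0; on 'b' 0 → fail=1;  out ∅∪∅=∅
  n11('ba'): parent n1 fail=0; on 'a' 0 → fail=14;  out ∅∪∅=∅
  n15('ad'): parent n14 fail=0; on 'd' 0 → fail=18;  out ∅∪∅=∅
  n19('de'): parent n18 fail=0; on 'e' 0 → fail=4;  out ∅∪{1}={1}
  n23('ec'): parent n4 fail=0; on 'c' 0 → fail=6;  out {7}∪∅={7}
  n3('bcc'): parent n2 fail=6; on 'c' 6→0 → fail=6;  out {0}∪∅={0}
  n8('cbb'): parent n7 fail=1; on 'b' 1 → fail=5;  out ∅∪{2}={2}
  n12('bae'): parent n11 fail=14; on 'e' 14→0 → fail=4;  out ∅∪{1}={1}
  n16('adb'): parent n15 fail=18; on 'b' 18→0 → fail=1;  out ∅∪∅=∅
  n20('ded'): parent n19 fail=4; on 'd' 4→0 → fail=18;  out ∅∪∅=∅
  n9('cbbd'): parent n8 fail=5; on 'd' 5→1→0 → fail=18;  out ∅∪∅=∅
  n13('baec'): parent n12 fail=4; on 'c' 4 → fail=23;  out {4}∪{7}={4,7}
  n17('adbc'): parent n16 fail=1; on 'c' 1 → fail=2;  out {5}∪∅={5}
  n21('dedb'): parent n20 fail=18; on 'b' 18→0 → fail=1;  out ∅∪∅=∅
  n10('cbbdd'): parent n9 fail=18; on 'd' 18→0 → fail=18;  out {3}∪∅={3}
  n22('dedbb'): parent n21 fail=1; on 'b' 1 → fail=5;  out {6}∪{2}={2,6}

Run:
[0] read 'a'  n0⇒n14
[1] read 'd'  n14⇒n15
[2] read 'b'  n15⇒n16
[3] read 'c'  n16⇒n17  ** P5@[0:3]
[4] read 'c'  n17⇒n3 (fail-walked)  ** P0@[2:4]
[5] read 'b'  n3⇒n7 (fail-walked)
[6] read 'c'  n7⇒n2 (fail-walked)
[7] read 'c'  n2⇒n3  ** P0@[5:7]
[8] read 'e'  n3⇒n4 (fail-walked)  ** P1@[8:8]
[9] read 'c'  n4⇒n23  ** P7@[8:9]
[10] read 'b'  n23⇒n7 (fail-walked)
[11] read 'b'  n7⇒n8  ** P2@[10:11]
[12] read 'd'  n8⇒n9
[13] read 'd'  n9⇒n10  ** P3@[9:13]
[14] read 'e'  n10⇒n19 (fail-walked)  ** P1@[14:14]
[15] read 'a'  n19⇒n14 (fail-walked)
[16] read 'd'  n14⇒n15
[17] read 'e'  n15⇒n19 (fail-walked)  ** P1@[17:17]
[18] read 'd'  n19⇒n20
[19] read 'e'  n20⇒n19 (fail-walked)  ** P1@[19:19]
[20] read 'd'  n19⇒n20
[21] read 'b'  n20⇒n21
[22] read 'b'  n21⇒n22  ** P2@[21:22],P6@[18:22]
[23] read 'e'  n22⇒n4 (fail-walked)  ** P1@[23:23]
[24] read 'c'  n4⇒n23  ** P7@[23:24]
[25] read 'b'  n23⇒n7 (fail-walked)
[26] read 'a'  n7⇒n11 (fail-walked)
[27] read 'e'  n11⇒n12  ** P1@[27:27]
[28] read 'c'  n12⇒n13  ** P4@[25:28],P7@[27:28]
[29] read 'e'  n13⇒n4 (fail-walked)  ** P1@[29:29]
[30] read 'd'  n4⇒n18 (fail-walked)
[31] read 'e'  n18⇒n19  ** P1@[31:31]
[32] read 'd'  n19⇒n20
[33] read 'b'  n20⇒n21

All matches (sorted): [[3,5],[4,0],[7,0],[8,1],[9,7],[11,2],[13,3],[14,1],[17,1],[19,1],[22,2],[22,6],[23,1],[24,7],[27,1],[28,4],[28,7],[29,1],[31,1]]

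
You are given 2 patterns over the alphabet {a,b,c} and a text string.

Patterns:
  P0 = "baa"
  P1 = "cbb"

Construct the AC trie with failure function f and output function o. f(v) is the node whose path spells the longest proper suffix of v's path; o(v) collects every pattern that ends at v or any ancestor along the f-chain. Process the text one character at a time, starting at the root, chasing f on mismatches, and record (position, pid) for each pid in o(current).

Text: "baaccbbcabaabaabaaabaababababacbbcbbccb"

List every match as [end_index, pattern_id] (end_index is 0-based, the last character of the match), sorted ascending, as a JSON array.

Build automaton:
Trie (insert patterns):
  0='ε' goto b→1 c→4
  1='b' goto a→2
  2='ba' goto a→3
  3='baa' goto ·  ←P0
  4='c' goto b→5
  5='cb' goto b→6
  6='cbb' goto ·  ←P1

BFS fail/out derivation:
  fail(1) 'b': from fail(0)=0 chase 'b': 0 ⇒ 0;  out=∅∪out(0)=∅
  fail(4) 'c': from fail(0)=0 chase 'c': 0 ⇒ 0;  out=∅∪out(0)=∅
  fail(2) 'ba': from fail(1)=0 chase 'a': 0 ⇒ 0;  out=∅∪out(0)=∅
  fail(5) 'cb': from fail(4)=0 chase 'b': 0 ⇒ 1;  out=∅∪out(1)=∅
  fail(3) 'baa': from fail(2)=0 chase 'a': 0 ⇒ 0;  out={0}∪out(0)={0}
  fail(6) 'cbb': from fail(5)=1 chase 'b': 1→0 ⇒ 1;  out={1}∪out(1)={1}

Text stream:
i=0 'b': node 0→1
i=1 'a': node 1→2
i=2 'a': node 2→3  ** P0@[0:2]
i=3 'c': node 3→4 ·f
i=4 'c': node 4→4 ·f
i=5 'b': node 4→5
i=6 'b': node 5→6  ** P1@[4:6]
i=7 'c': node 6→4 ·f
i=8 'a': node 4→0 ·f
i=9 'b': node 0→1
i=10 'a': node 1→2
i=11 'a': node 2→3  ** P0@[9:11]
i=12 'b': node 3→1 ·f
i=13 'a': node 1→2
i=14 'a': node 2→3  ** P0@[12:14]
i=15 'b': node 3→1 ·f
i=16 'a': node 1→2
i=17 'a': node 2→3  ** P0@[15:17]
i=18 'a': node 3→0 ·f
i=19 'b': node 0→1
i=20 'a': node 1→2
i=21 'a': node 2→3  ** P0@[19:21]
i=22 'b': node 3→1 ·f
i=23 'a': node 1→2
i=24 'b': node 2→1 ·f
i=25 'a': node 1→2
i=26 'b': node 2→1 ·f
i=27 'a': node 1→2
i=28 'b': node 2→1 ·f
i=29 'a': node 1→2
i=30 'c': node 2→4 ·f
i=31 'b': node 4→5
i=32 'b': node 5→6  ** P1@[30:32]
i=33 'c': node 6→4 ·f
i=34 'b': node 4→5
i=35 'b': node 5→6  ** P1@[33:35]
i=36 'c': node 6→4 ·f
i=37 'c': node 4→4 ·f
i=38 'b': node 4→5

All matches (sorted): [[2,0],[6,1],[11,0],[14,0],[17,0],[21,0],[32,1],[35,1]]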